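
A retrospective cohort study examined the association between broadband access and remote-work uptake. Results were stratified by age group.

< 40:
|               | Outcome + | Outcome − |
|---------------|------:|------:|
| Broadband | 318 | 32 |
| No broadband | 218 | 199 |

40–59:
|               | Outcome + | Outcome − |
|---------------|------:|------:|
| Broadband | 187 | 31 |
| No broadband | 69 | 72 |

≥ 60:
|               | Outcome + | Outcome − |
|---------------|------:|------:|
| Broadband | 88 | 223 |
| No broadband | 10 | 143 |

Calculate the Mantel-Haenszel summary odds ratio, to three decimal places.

7.409

OR_MH = Σ(aᵢdᵢ/nᵢ) / Σ(bᵢcᵢ/nᵢ), where nᵢ is the stratum total.
Stratum 1 (< 40): n = 767; a·d/n = 318·199/767 = 82.5059; b·c/n = 32·218/767 = 9.0952
Stratum 2 (40–59): n = 359; a·d/n = 187·72/359 = 37.5042; b·c/n = 31·69/359 = 5.9582
Stratum 3 (≥ 60): n = 464; a·d/n = 88·143/464 = 27.1207; b·c/n = 223·10/464 = 4.8060
OR_MH = (82.5059 + 37.5042 + 27.1207) / (9.0952 + 5.9582 + 4.8060) = 147.1307 / 19.8594 = 7.40861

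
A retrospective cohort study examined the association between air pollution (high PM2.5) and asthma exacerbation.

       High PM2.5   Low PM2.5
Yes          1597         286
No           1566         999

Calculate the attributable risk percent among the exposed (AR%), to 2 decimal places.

55.92

Reading the table with exposure as columns: a = 1597 (High PM2.5, case), b = 1566 (High PM2.5, non-case), c = 286 (Low PM2.5, case), d = 999.
Risk in exposed = 1597/3163 = 0.50490; risk in unexposed = 286/1285 = 0.22257.
RR = 0.50490/0.22257 = 2.26852
AR% = (RR − 1)/RR × 100 = (2.26852 − 1)/2.26852 × 100 = 55.9184%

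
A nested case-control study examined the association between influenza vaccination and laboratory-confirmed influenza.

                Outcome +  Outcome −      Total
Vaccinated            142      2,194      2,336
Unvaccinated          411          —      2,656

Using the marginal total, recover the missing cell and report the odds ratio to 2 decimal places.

The missing cell is in the unexposed row: 2656 − 411 = 2245.
So a = 142, b = 2194, c = 411, d = 2245.
OR = (a·d)/(b·c) = (142 × 2245) / (2194 × 411) = 318790 / 901734 = 0.35353

0.35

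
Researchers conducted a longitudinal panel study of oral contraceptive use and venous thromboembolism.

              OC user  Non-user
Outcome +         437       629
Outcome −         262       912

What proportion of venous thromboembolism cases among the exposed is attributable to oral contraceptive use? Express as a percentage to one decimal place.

Reading the table with exposure as columns: a = 437 (OC user, case), b = 262 (OC user, non-case), c = 629 (Non-user, case), d = 912.
Risk in exposed = 437/699 = 0.62518; risk in unexposed = 629/1541 = 0.40818.
RR = 0.62518/0.40818 = 1.53164
AR% = (RR − 1)/RR × 100 = (1.53164 − 1)/1.53164 × 100 = 34.7104%

34.7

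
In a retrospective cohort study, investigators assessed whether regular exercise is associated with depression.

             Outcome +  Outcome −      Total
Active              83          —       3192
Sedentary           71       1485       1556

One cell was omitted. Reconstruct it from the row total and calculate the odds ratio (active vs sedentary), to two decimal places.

0.56

The missing cell is in the exposed row: 3192 − 83 = 3109.
So a = 83, b = 3109, c = 71, d = 1485.
OR = (a·d)/(b·c) = (83 × 1485) / (3109 × 71) = 123255 / 220739 = 0.55837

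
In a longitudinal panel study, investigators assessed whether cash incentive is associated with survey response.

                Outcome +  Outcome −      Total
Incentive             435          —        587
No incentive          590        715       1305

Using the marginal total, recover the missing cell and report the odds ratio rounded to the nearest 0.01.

3.47

The missing cell is in the exposed row: 587 − 435 = 152.
So a = 435, b = 152, c = 590, d = 715.
OR = (a·d)/(b·c) = (435 × 715) / (152 × 590) = 311025 / 89680 = 3.46816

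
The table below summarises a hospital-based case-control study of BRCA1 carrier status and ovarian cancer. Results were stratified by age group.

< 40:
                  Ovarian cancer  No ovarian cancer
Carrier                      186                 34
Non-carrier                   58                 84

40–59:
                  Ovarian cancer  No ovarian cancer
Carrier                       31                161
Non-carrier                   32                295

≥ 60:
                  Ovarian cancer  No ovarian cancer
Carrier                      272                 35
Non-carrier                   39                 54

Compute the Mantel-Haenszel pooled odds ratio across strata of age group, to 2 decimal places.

5.19

OR_MH = Σ(aᵢdᵢ/nᵢ) / Σ(bᵢcᵢ/nᵢ), where nᵢ is the stratum total.
Stratum 1 (< 40): n = 362; a·d/n = 186·84/362 = 43.1602; b·c/n = 34·58/362 = 5.4475
Stratum 2 (40–59): n = 519; a·d/n = 31·295/519 = 17.6204; b·c/n = 161·32/519 = 9.9268
Stratum 3 (≥ 60): n = 400; a·d/n = 272·54/400 = 36.7200; b·c/n = 35·39/400 = 3.4125
OR_MH = (43.1602 + 17.6204 + 36.7200) / (5.4475 + 9.9268 + 3.4125) = 97.5006 / 18.7868 = 5.18985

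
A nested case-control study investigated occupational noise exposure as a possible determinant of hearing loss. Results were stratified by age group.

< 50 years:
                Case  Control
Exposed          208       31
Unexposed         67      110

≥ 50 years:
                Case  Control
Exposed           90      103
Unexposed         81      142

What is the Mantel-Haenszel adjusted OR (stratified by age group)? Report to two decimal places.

OR_MH = Σ(aᵢdᵢ/nᵢ) / Σ(bᵢcᵢ/nᵢ), where nᵢ is the stratum total.
Stratum 1 (< 50 years): n = 416; a·d/n = 208·110/416 = 55.0000; b·c/n = 31·67/416 = 4.9928
Stratum 2 (≥ 50 years): n = 416; a·d/n = 90·142/416 = 30.7212; b·c/n = 103·81/416 = 20.0553
OR_MH = (55.0000 + 30.7212) / (4.9928 + 20.0553) = 85.7212 / 25.0481 = 3.42226

3.42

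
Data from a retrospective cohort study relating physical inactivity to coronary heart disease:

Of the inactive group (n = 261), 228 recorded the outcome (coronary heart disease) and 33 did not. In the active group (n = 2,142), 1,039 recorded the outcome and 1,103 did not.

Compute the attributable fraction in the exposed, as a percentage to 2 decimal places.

From the description: a = 228, b = 33, c = 1039, d = 1103.
Risk in exposed = 228/261 = 0.87356; risk in unexposed = 1039/2142 = 0.48506.
RR = 0.87356/0.48506 = 1.80094
AR% = (RR − 1)/RR × 100 = (1.80094 − 1)/1.80094 × 100 = 44.4733%

44.47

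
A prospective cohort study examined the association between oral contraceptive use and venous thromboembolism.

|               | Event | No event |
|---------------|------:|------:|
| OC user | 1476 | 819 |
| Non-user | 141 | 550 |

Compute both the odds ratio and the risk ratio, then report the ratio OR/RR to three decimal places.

2.230

Cells: a = 1476, b = 819, c = 141, d = 550.
OR = (1476·550)/(819·141) = 811800/115479 = 7.02985
Risk in exposed = 1476/2295 = 0.64314; risk in unexposed = 141/691 = 0.20405; RR = 3.15183
OR/RR = 7.02985 / 3.15183 = 2.23040
The outcome is not rare, so the OR lies further from 1 than the RR.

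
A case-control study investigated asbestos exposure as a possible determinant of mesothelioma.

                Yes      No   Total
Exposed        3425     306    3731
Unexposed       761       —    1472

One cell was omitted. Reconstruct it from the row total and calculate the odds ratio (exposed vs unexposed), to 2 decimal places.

The missing cell is in the unexposed row: 1472 − 761 = 711.
So a = 3425, b = 306, c = 761, d = 711.
OR = (a·d)/(b·c) = (3425 × 711) / (306 × 761) = 2435175 / 232866 = 10.45741

10.46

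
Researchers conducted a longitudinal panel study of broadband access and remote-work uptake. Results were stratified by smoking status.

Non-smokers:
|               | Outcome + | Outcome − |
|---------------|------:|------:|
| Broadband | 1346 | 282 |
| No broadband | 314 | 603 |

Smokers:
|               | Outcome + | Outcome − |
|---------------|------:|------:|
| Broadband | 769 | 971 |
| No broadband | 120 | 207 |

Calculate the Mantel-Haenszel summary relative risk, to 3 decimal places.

RR_MH = Σ(aᵢ·n₀ᵢ/nᵢ) / Σ(cᵢ·n₁ᵢ/nᵢ), with n₁ᵢ = aᵢ+bᵢ (exposed), n₀ᵢ = cᵢ+dᵢ (unexposed), nᵢ = n₁ᵢ+n₀ᵢ.
Stratum 1 (Non-smokers): n₁ = 1628, n₀ = 917, n = 2545; a·n₀/n = 1346·917/2545 = 484.9831; c·n₁/n = 314·1628/2545 = 200.8613
Stratum 2 (Smokers): n₁ = 1740, n₀ = 327, n = 2067; a·n₀/n = 769·327/2067 = 121.6560; c·n₁/n = 120·1740/2067 = 101.0160
RR_MH = (484.9831 + 121.6560) / (200.8613 + 101.0160) = 606.6391 / 301.8773 = 2.00956

2.010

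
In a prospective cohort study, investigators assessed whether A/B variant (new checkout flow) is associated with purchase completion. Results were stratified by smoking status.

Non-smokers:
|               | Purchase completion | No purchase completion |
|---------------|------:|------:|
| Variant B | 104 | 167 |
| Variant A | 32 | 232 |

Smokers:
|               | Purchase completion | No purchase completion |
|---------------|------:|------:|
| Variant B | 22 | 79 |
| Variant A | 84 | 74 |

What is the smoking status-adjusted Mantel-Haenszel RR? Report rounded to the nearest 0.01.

RR_MH = Σ(aᵢ·n₀ᵢ/nᵢ) / Σ(cᵢ·n₁ᵢ/nᵢ), with n₁ᵢ = aᵢ+bᵢ (exposed), n₀ᵢ = cᵢ+dᵢ (unexposed), nᵢ = n₁ᵢ+n₀ᵢ.
Stratum 1 (Non-smokers): n₁ = 271, n₀ = 264, n = 535; a·n₀/n = 104·264/535 = 51.3196; c·n₁/n = 32·271/535 = 16.2093
Stratum 2 (Smokers): n₁ = 101, n₀ = 158, n = 259; a·n₀/n = 22·158/259 = 13.4208; c·n₁/n = 84·101/259 = 32.7568
RR_MH = (51.3196 + 13.4208) / (16.2093 + 32.7568) = 64.7405 / 48.9661 = 1.32215

1.32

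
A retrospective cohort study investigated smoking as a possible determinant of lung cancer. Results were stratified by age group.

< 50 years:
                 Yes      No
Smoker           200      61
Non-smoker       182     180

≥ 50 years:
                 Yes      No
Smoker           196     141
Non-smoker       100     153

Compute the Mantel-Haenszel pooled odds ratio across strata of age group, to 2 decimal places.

2.60

OR_MH = Σ(aᵢdᵢ/nᵢ) / Σ(bᵢcᵢ/nᵢ), where nᵢ is the stratum total.
Stratum 1 (< 50 years): n = 623; a·d/n = 200·180/623 = 57.7849; b·c/n = 61·182/623 = 17.8202
Stratum 2 (≥ 50 years): n = 590; a·d/n = 196·153/590 = 50.8271; b·c/n = 141·100/590 = 23.8983
OR_MH = (57.7849 + 50.8271) / (17.8202 + 23.8983) = 108.6120 / 41.7185 = 2.60345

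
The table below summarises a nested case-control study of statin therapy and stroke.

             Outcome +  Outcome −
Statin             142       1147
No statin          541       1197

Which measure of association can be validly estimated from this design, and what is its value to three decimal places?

0.274

Cells: a = 142, b = 1147, c = 541, d = 1197.
This is a nested case-control study: participants were sampled on outcome status, so risks in the source population cannot be estimated directly — relative risk is not valid here. The odds ratio is the appropriate measure.
OR = (a·d)/(b·c) = (142 × 1197) / (1147 × 541) = 169974 / 620527 = 0.27392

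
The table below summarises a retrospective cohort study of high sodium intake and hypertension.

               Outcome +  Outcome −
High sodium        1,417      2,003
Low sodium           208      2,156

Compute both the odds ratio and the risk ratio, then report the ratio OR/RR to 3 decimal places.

1.557

Cells: a = 1417, b = 2003, c = 208, d = 2156.
OR = (1417·2156)/(2003·208) = 3055052/416624 = 7.33288
Risk in exposed = 1417/3420 = 0.41433; risk in unexposed = 208/2364 = 0.08799; RR = 4.70899
OR/RR = 7.33288 / 4.70899 = 1.55721
The outcome is not rare, so the OR lies further from 1 than the RR.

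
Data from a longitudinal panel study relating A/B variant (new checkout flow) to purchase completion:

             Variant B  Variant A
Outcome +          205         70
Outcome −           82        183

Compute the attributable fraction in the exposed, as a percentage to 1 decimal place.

61.3

Reading the table with exposure as columns: a = 205 (Variant B, case), b = 82 (Variant B, non-case), c = 70 (Variant A, case), d = 183.
Risk in exposed = 205/287 = 0.71429; risk in unexposed = 70/253 = 0.27668.
RR = 0.71429/0.27668 = 2.58163
AR% = (RR − 1)/RR × 100 = (2.58163 − 1)/2.58163 × 100 = 61.2648%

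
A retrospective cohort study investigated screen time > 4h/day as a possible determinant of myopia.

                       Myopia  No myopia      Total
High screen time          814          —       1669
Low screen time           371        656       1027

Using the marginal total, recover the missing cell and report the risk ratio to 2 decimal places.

The missing cell is in the exposed row: 1669 − 814 = 855.
So a = 814, b = 855, c = 371, d = 656.
RR = [a/(a+b)] / [c/(c+d)] = (814/1669) / (371/1027) = 0.48772/0.36125 = 1.35010

1.35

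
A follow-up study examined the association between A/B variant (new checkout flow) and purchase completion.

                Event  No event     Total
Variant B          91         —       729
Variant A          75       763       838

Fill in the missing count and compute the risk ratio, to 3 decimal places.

1.395

The missing cell is in the exposed row: 729 − 91 = 638.
So a = 91, b = 638, c = 75, d = 763.
RR = [a/(a+b)] / [c/(c+d)] = (91/729) / (75/838) = 0.12483/0.08950 = 1.39475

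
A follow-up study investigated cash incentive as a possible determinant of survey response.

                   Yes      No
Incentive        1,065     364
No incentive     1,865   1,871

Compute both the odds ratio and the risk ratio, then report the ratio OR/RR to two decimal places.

Cells: a = 1065, b = 364, c = 1865, d = 1871.
OR = (1065·1871)/(364·1865) = 1992615/678860 = 2.93524
Risk in exposed = 1065/1429 = 0.74528; risk in unexposed = 1865/3736 = 0.49920; RR = 1.49295
OR/RR = 2.93524 / 1.49295 = 1.96606
The outcome is not rare, so the OR lies further from 1 than the RR.

1.97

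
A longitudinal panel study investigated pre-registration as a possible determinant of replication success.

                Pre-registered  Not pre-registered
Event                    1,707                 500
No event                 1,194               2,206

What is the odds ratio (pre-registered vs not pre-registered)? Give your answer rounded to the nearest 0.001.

6.308

Reading the table with exposure as columns: a = 1707 (Pre-registered, case), b = 1194 (Pre-registered, non-case), c = 500 (Not pre-registered, case), d = 2206.
OR = (a·d)/(b·c) = (1707 × 2206) / (1194 × 500) = 3765642 / 597000 = 6.30761
The odds of replication success are about 6.31 times as high in the pre-registered group.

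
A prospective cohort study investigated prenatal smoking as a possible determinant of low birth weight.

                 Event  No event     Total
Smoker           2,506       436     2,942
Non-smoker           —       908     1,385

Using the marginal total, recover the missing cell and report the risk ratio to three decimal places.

The missing cell is in the unexposed row: 1385 − 908 = 477.
So a = 2506, b = 436, c = 477, d = 908.
RR = [a/(a+b)] / [c/(c+d)] = (2506/2942) / (477/1385) = 0.85180/0.34440 = 2.47326

2.473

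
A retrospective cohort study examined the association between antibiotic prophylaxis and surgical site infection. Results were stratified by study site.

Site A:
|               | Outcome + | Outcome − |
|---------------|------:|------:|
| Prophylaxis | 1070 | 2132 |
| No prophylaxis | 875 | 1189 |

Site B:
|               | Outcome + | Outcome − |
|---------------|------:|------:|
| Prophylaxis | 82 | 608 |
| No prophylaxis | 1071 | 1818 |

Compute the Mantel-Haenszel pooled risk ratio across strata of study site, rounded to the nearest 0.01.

RR_MH = Σ(aᵢ·n₀ᵢ/nᵢ) / Σ(cᵢ·n₁ᵢ/nᵢ), with n₁ᵢ = aᵢ+bᵢ (exposed), n₀ᵢ = cᵢ+dᵢ (unexposed), nᵢ = n₁ᵢ+n₀ᵢ.
Stratum 1 (Site A): n₁ = 3202, n₀ = 2064, n = 5266; a·n₀/n = 1070·2064/5266 = 419.3847; c·n₁/n = 875·3202/5266 = 532.0452
Stratum 2 (Site B): n₁ = 690, n₀ = 2889, n = 3579; a·n₀/n = 82·2889/3579 = 66.1911; c·n₁/n = 1071·690/3579 = 206.4795
RR_MH = (419.3847 + 66.1911) / (532.0452 + 206.4795) = 485.5758 / 738.5247 = 0.65749

0.66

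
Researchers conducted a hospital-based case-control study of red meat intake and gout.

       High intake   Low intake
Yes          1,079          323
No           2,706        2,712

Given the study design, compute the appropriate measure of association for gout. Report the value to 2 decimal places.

3.35

Reading the table with exposure as columns: a = 1079 (High intake, case), b = 2706 (High intake, non-case), c = 323 (Low intake, case), d = 2712.
This is a hospital-based case-control study: participants were sampled on outcome status, so risks in the source population cannot be estimated directly — relative risk is not valid here. The odds ratio is the appropriate measure.
OR = (a·d)/(b·c) = (1079 × 2712) / (2706 × 323) = 2926248 / 874038 = 3.34796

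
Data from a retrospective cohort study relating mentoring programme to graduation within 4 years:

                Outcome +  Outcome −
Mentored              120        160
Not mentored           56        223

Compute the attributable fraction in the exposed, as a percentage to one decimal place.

Cells: a = 120, b = 160, c = 56, d = 223.
Risk in exposed = 120/280 = 0.42857; risk in unexposed = 56/279 = 0.20072.
RR = 0.42857/0.20072 = 2.13520
AR% = (RR − 1)/RR × 100 = (2.13520 − 1)/2.13520 × 100 = 53.1661%

53.2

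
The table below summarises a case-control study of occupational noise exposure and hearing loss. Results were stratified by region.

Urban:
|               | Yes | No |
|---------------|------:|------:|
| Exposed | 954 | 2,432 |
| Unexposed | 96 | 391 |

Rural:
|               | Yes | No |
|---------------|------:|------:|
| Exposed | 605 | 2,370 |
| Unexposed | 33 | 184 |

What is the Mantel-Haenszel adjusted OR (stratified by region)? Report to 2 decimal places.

OR_MH = Σ(aᵢdᵢ/nᵢ) / Σ(bᵢcᵢ/nᵢ), where nᵢ is the stratum total.
Stratum 1 (Urban): n = 3873; a·d/n = 954·391/3873 = 96.3114; b·c/n = 2432·96/3873 = 60.2820
Stratum 2 (Rural): n = 3192; a·d/n = 605·184/3192 = 34.8747; b·c/n = 2370·33/3192 = 24.5019
OR_MH = (96.3114 + 34.8747) / (60.2820 + 24.5019) = 131.1861 / 84.7838 = 1.54730

1.55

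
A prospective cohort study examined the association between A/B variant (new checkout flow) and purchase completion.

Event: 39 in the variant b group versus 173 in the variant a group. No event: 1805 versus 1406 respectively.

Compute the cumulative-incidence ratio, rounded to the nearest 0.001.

From the description: a = 39, b = 1805, c = 173, d = 1406.
Risk in exposed = 39/1844 = 0.02115; risk in unexposed = 173/1579 = 0.10956.
RR = 0.02115 / 0.10956 = 0.19304
The risk is 81% lower among the exposed than among the unexposed.

0.193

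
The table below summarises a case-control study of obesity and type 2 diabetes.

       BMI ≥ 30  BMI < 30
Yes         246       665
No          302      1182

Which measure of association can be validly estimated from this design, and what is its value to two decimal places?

Reading the table with exposure as columns: a = 246 (BMI ≥ 30, case), b = 302 (BMI ≥ 30, non-case), c = 665 (BMI < 30, case), d = 1182.
This is a case-control study: participants were sampled on outcome status, so risks in the source population cannot be estimated directly — relative risk is not valid here. The odds ratio is the appropriate measure.
OR = (a·d)/(b·c) = (246 × 1182) / (302 × 665) = 290772 / 200830 = 1.44785

1.45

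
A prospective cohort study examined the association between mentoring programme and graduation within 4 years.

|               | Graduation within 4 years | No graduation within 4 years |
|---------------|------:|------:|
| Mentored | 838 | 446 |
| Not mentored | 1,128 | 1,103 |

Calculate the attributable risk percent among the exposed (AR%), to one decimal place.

22.5

Cells: a = 838, b = 446, c = 1128, d = 1103.
Risk in exposed = 838/1284 = 0.65265; risk in unexposed = 1128/2231 = 0.50560.
RR = 0.65265/0.50560 = 1.29083
AR% = (RR − 1)/RR × 100 = (1.29083 − 1)/1.29083 × 100 = 22.5305%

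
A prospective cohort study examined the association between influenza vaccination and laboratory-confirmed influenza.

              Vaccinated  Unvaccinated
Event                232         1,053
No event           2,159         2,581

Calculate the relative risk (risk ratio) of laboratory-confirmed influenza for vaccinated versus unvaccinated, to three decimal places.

0.335

Reading the table with exposure as columns: a = 232 (Vaccinated, case), b = 2159 (Vaccinated, non-case), c = 1053 (Unvaccinated, case), d = 2581.
Risk in exposed = 232/2391 = 0.09703; risk in unexposed = 1053/3634 = 0.28976.
RR = 0.09703 / 0.28976 = 0.33486
The risk is 67% lower among the exposed than among the unexposed.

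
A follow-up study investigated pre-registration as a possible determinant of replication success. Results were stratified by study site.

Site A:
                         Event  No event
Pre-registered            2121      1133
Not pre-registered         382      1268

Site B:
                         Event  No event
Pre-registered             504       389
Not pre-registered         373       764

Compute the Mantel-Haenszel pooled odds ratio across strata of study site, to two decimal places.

4.62

OR_MH = Σ(aᵢdᵢ/nᵢ) / Σ(bᵢcᵢ/nᵢ), where nᵢ is the stratum total.
Stratum 1 (Site A): n = 4904; a·d/n = 2121·1268/4904 = 548.4152; b·c/n = 1133·382/4904 = 88.2557
Stratum 2 (Site B): n = 2030; a·d/n = 504·764/2030 = 189.6828; b·c/n = 389·373/2030 = 71.4764
OR_MH = (548.4152 + 189.6828) / (88.2557 + 71.4764) = 738.0979 / 159.7321 = 4.62085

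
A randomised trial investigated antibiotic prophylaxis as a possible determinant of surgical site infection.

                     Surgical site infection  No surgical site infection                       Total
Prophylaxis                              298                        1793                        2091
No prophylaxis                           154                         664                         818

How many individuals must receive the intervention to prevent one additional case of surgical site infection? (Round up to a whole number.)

Risk in treated group = 298/2091 = 0.14252; risk in control = 154/818 = 0.18826.
Absolute risk reduction = 0.18826 − 0.14252 = 0.04575
NNT = 1 / ARR = 1 / 0.04575 = 21.859 → round up → 22

22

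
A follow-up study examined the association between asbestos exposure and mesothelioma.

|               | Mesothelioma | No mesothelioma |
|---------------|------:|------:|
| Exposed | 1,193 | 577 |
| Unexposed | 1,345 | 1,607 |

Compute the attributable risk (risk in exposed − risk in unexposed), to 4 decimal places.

0.2184

Cells: a = 1193, b = 577, c = 1345, d = 1607.
Risk in exposed = 1193/1770 = 0.674011; risk in unexposed = 1345/2952 = 0.455623.
Risk difference = 0.674011 − 0.455623 = 0.218388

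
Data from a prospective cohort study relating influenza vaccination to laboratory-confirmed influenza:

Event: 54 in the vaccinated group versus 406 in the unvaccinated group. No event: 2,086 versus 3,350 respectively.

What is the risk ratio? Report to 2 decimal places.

0.23

From the description: a = 54, b = 2086, c = 406, d = 3350.
Risk in exposed = 54/2140 = 0.02523; risk in unexposed = 406/3756 = 0.10809.
RR = 0.02523 / 0.10809 = 0.23344
The risk is 77% lower among the exposed than among the unexposed.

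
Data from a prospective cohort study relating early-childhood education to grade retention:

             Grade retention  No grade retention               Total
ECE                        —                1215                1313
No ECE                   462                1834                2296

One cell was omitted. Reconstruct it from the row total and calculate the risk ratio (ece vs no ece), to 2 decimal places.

The missing cell is in the exposed row: 1313 − 1215 = 98.
So a = 98, b = 1215, c = 462, d = 1834.
RR = [a/(a+b)] / [c/(c+d)] = (98/1313) / (462/2296) = 0.07464/0.20122 = 0.37093

0.37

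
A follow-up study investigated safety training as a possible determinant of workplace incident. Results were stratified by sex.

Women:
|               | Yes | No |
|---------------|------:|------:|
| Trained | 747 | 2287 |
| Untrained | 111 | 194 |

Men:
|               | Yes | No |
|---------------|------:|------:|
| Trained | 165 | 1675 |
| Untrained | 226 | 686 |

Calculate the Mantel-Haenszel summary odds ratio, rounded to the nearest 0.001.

OR_MH = Σ(aᵢdᵢ/nᵢ) / Σ(bᵢcᵢ/nᵢ), where nᵢ is the stratum total.
Stratum 1 (Women): n = 3339; a·d/n = 747·194/3339 = 43.4016; b·c/n = 2287·111/3339 = 76.0279
Stratum 2 (Men): n = 2752; a·d/n = 165·686/2752 = 41.1301; b·c/n = 1675·226/2752 = 137.5545
OR_MH = (43.4016 + 41.1301) / (76.0279 + 137.5545) = 84.5317 / 213.5824 = 0.39578

0.396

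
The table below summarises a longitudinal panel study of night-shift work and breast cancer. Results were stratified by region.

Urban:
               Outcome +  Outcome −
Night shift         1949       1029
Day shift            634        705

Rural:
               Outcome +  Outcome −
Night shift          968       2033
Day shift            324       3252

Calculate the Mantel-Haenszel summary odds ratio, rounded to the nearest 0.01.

OR_MH = Σ(aᵢdᵢ/nᵢ) / Σ(bᵢcᵢ/nᵢ), where nᵢ is the stratum total.
Stratum 1 (Urban): n = 4317; a·d/n = 1949·705/4317 = 318.2870; b·c/n = 1029·634/4317 = 151.1202
Stratum 2 (Rural): n = 6577; a·d/n = 968·3252/6577 = 478.6279; b·c/n = 2033·324/6577 = 100.1508
OR_MH = (318.2870 + 478.6279) / (151.1202 + 100.1508) = 796.9150 / 251.2711 = 3.17154

3.17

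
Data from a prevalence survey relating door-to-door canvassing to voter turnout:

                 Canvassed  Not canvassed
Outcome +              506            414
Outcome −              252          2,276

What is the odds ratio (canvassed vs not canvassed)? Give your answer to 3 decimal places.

Reading the table with exposure as columns: a = 506 (Canvassed, case), b = 252 (Canvassed, non-case), c = 414 (Not canvassed, case), d = 2276.
OR = (a·d)/(b·c) = (506 × 2276) / (252 × 414) = 1151656 / 104328 = 11.03880
The odds of voter turnout are about 11.04 times as high in the canvassed group.

11.039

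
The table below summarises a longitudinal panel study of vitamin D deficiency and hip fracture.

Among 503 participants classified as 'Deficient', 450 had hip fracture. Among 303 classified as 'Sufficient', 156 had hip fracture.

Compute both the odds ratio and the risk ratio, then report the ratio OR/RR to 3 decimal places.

4.604

From the description: a = 450, b = 53, c = 156, d = 147.
OR = (450·147)/(53·156) = 66150/8268 = 8.00073
Risk in exposed = 450/503 = 0.89463; risk in unexposed = 156/303 = 0.51485; RR = 1.73765
OR/RR = 8.00073 / 1.73765 = 4.60433
The outcome is not rare, so the OR lies further from 1 than the RR.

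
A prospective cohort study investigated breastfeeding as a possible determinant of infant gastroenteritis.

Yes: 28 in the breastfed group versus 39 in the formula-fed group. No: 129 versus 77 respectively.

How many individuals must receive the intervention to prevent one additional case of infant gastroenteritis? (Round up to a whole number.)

7

Risk in treated group = 28/157 = 0.17834; risk in control = 39/116 = 0.33621.
Absolute risk reduction = 0.33621 − 0.17834 = 0.15786
NNT = 1 / ARR = 1 / 0.15786 = 6.335 → round up → 7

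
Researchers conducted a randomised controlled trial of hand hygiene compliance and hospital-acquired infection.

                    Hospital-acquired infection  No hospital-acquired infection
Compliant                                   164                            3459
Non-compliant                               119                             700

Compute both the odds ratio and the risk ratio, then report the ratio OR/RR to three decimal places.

Cells: a = 164, b = 3459, c = 119, d = 700.
OR = (164·700)/(3459·119) = 114800/411621 = 0.27890
Risk in exposed = 164/3623 = 0.04527; risk in unexposed = 119/819 = 0.14530; RR = 0.31154
OR/RR = 0.27890 / 0.31154 = 0.89522
The outcome is not rare, so the OR lies further from 1 than the RR.

0.895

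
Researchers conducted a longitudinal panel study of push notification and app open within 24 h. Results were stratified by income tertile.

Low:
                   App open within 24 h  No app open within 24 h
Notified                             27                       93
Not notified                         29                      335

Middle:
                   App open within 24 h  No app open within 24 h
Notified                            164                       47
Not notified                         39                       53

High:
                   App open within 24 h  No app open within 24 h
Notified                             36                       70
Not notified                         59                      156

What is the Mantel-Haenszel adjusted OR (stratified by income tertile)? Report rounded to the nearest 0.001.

2.649

OR_MH = Σ(aᵢdᵢ/nᵢ) / Σ(bᵢcᵢ/nᵢ), where nᵢ is the stratum total.
Stratum 1 (Low): n = 484; a·d/n = 27·335/484 = 18.6880; b·c/n = 93·29/484 = 5.5723
Stratum 2 (Middle): n = 303; a·d/n = 164·53/303 = 28.6865; b·c/n = 47·39/303 = 6.0495
Stratum 3 (High): n = 321; a·d/n = 36·156/321 = 17.4953; b·c/n = 70·59/321 = 12.8660
OR_MH = (18.6880 + 28.6865 + 17.4953) / (5.5723 + 6.0495 + 12.8660) = 64.8698 / 24.4879 = 2.64906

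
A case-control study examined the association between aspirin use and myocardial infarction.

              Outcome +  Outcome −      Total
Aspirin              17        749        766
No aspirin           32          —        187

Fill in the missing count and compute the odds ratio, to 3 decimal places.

0.110

The missing cell is in the unexposed row: 187 − 32 = 155.
So a = 17, b = 749, c = 32, d = 155.
OR = (a·d)/(b·c) = (17 × 155) / (749 × 32) = 2635 / 23968 = 0.10994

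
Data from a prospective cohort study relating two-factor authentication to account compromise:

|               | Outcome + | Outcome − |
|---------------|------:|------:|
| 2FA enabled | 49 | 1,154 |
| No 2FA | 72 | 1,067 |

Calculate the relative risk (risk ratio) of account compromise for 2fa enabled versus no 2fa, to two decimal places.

0.64

Cells: a = 49, b = 1154, c = 72, d = 1067.
Risk in exposed = 49/1203 = 0.04073; risk in unexposed = 72/1139 = 0.06321.
RR = 0.04073 / 0.06321 = 0.64435
The risk is 36% lower among the exposed than among the unexposed.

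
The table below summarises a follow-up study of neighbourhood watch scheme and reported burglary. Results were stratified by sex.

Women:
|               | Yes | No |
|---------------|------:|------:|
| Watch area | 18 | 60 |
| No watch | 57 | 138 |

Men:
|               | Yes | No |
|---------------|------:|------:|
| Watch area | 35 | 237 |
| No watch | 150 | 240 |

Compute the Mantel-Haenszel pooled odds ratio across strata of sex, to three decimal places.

OR_MH = Σ(aᵢdᵢ/nᵢ) / Σ(bᵢcᵢ/nᵢ), where nᵢ is the stratum total.
Stratum 1 (Women): n = 273; a·d/n = 18·138/273 = 9.0989; b·c/n = 60·57/273 = 12.5275
Stratum 2 (Men): n = 662; a·d/n = 35·240/662 = 12.6888; b·c/n = 237·150/662 = 53.7009
OR_MH = (9.0989 + 12.6888) / (12.5275 + 53.7009) = 21.7877 / 66.2284 = 0.32898

0.329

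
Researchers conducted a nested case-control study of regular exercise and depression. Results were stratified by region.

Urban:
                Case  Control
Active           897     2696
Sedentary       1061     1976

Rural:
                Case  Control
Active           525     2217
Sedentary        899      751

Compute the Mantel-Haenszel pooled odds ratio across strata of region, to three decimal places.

0.403

OR_MH = Σ(aᵢdᵢ/nᵢ) / Σ(bᵢcᵢ/nᵢ), where nᵢ is the stratum total.
Stratum 1 (Urban): n = 6630; a·d/n = 897·1976/6630 = 267.3412; b·c/n = 2696·1061/6630 = 431.4413
Stratum 2 (Rural): n = 4392; a·d/n = 525·751/4392 = 89.7712; b·c/n = 2217·899/4392 = 453.7985
OR_MH = (267.3412 + 89.7712) / (431.4413 + 453.7985) = 357.1124 / 885.2398 = 0.40341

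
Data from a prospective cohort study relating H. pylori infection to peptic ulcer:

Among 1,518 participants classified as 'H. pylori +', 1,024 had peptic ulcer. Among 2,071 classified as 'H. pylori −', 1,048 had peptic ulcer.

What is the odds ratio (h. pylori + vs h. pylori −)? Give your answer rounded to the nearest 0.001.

2.023

From the description: a = 1024, b = 494, c = 1048, d = 1023.
OR = (a·d)/(b·c) = (1024 × 1023) / (494 × 1048) = 1047552 / 517712 = 2.02343
The odds of peptic ulcer are about 2.02 times as high in the h. pylori + group.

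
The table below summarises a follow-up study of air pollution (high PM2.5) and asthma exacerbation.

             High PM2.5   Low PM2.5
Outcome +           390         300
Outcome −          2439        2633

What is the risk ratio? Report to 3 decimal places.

Reading the table with exposure as columns: a = 390 (High PM2.5, case), b = 2439 (High PM2.5, non-case), c = 300 (Low PM2.5, case), d = 2633.
Risk in exposed = 390/2829 = 0.13786; risk in unexposed = 300/2933 = 0.10228.
RR = 0.13786 / 0.10228 = 1.34779
The risk among the exposed is 1.35 times that among the unexposed.

1.348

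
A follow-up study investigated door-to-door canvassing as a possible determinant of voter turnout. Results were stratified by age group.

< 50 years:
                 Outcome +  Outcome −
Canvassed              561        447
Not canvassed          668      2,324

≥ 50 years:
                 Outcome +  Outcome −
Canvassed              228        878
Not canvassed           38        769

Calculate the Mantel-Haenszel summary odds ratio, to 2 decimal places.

OR_MH = Σ(aᵢdᵢ/nᵢ) / Σ(bᵢcᵢ/nᵢ), where nᵢ is the stratum total.
Stratum 1 (< 50 years): n = 4000; a·d/n = 561·2324/4000 = 325.9410; b·c/n = 447·668/4000 = 74.6490
Stratum 2 (≥ 50 years): n = 1913; a·d/n = 228·769/1913 = 91.6529; b·c/n = 878·38/1913 = 17.4407
OR_MH = (325.9410 + 91.6529) / (74.6490 + 17.4407) = 417.5939 / 92.0897 = 4.53464

4.53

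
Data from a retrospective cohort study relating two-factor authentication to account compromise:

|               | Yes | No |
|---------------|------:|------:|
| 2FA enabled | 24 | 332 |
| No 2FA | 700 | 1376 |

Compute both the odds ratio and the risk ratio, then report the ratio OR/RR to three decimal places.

Cells: a = 24, b = 332, c = 700, d = 1376.
OR = (24·1376)/(332·700) = 33024/232400 = 0.14210
Risk in exposed = 24/356 = 0.06742; risk in unexposed = 700/2076 = 0.33719; RR = 0.19994
OR/RR = 0.14210 / 0.19994 = 0.71073
The outcome is not rare, so the OR lies further from 1 than the RR.

0.711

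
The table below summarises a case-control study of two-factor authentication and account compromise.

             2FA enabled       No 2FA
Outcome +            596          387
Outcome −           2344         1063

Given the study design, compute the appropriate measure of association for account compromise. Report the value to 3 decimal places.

Reading the table with exposure as columns: a = 596 (2FA enabled, case), b = 2344 (2FA enabled, non-case), c = 387 (No 2FA, case), d = 1063.
This is a case-control study: participants were sampled on outcome status, so risks in the source population cannot be estimated directly — relative risk is not valid here. The odds ratio is the appropriate measure.
OR = (a·d)/(b·c) = (596 × 1063) / (2344 × 387) = 633548 / 907128 = 0.69841

0.698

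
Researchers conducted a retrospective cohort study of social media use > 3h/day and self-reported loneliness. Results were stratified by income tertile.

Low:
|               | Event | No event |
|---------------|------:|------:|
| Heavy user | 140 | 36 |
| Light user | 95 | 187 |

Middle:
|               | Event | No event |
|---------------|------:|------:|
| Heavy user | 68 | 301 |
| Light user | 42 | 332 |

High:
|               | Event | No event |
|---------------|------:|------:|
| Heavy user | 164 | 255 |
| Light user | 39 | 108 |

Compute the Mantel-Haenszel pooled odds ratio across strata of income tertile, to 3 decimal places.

2.826

OR_MH = Σ(aᵢdᵢ/nᵢ) / Σ(bᵢcᵢ/nᵢ), where nᵢ is the stratum total.
Stratum 1 (Low): n = 458; a·d/n = 140·187/458 = 57.1616; b·c/n = 36·95/458 = 7.4672
Stratum 2 (Middle): n = 743; a·d/n = 68·332/743 = 30.3849; b·c/n = 301·42/743 = 17.0148
Stratum 3 (High): n = 566; a·d/n = 164·108/566 = 31.2933; b·c/n = 255·39/566 = 17.5707
OR_MH = (57.1616 + 30.3849 + 31.2933) / (7.4672 + 17.0148 + 17.5707) = 118.8398 / 42.0527 = 2.82597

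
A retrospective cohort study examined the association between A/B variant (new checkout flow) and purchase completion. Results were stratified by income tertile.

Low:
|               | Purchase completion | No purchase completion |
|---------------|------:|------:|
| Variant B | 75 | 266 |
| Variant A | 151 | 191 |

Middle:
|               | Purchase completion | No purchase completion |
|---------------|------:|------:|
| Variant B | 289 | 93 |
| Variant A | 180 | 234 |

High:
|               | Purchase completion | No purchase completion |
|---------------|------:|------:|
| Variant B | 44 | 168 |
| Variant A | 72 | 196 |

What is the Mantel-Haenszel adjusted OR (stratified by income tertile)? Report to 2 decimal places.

OR_MH = Σ(aᵢdᵢ/nᵢ) / Σ(bᵢcᵢ/nᵢ), where nᵢ is the stratum total.
Stratum 1 (Low): n = 683; a·d/n = 75·191/683 = 20.9736; b·c/n = 266·151/683 = 58.8082
Stratum 2 (Middle): n = 796; a·d/n = 289·234/796 = 84.9573; b·c/n = 93·180/796 = 21.0302
Stratum 3 (High): n = 480; a·d/n = 44·196/480 = 17.9667; b·c/n = 168·72/480 = 25.2000
OR_MH = (20.9736 + 84.9573 + 17.9667) / (58.8082 + 21.0302 + 25.2000) = 123.8976 / 105.0383 = 1.17955

1.18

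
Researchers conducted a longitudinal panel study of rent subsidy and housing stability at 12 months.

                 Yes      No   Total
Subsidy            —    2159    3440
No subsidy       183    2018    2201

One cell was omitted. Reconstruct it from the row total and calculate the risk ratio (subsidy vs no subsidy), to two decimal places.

4.48

The missing cell is in the exposed row: 3440 − 2159 = 1281.
So a = 1281, b = 2159, c = 183, d = 2018.
RR = [a/(a+b)] / [c/(c+d)] = (1281/3440) / (183/2201) = 0.37238/0.08314 = 4.47878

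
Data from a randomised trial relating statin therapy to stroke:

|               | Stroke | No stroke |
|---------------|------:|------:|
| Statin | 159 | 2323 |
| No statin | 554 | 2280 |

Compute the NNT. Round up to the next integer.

8

Risk in treated group = 159/2482 = 0.06406; risk in control = 554/2834 = 0.19548.
Absolute risk reduction = 0.19548 − 0.06406 = 0.13142
NNT = 1 / ARR = 1 / 0.13142 = 7.609 → round up → 8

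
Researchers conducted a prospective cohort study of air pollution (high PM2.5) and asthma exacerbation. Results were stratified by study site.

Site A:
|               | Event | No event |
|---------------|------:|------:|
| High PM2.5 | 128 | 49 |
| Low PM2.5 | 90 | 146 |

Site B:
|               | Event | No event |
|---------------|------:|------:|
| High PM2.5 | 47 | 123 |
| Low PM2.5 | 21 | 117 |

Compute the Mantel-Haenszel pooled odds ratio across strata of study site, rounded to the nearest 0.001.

OR_MH = Σ(aᵢdᵢ/nᵢ) / Σ(bᵢcᵢ/nᵢ), where nᵢ is the stratum total.
Stratum 1 (Site A): n = 413; a·d/n = 128·146/413 = 45.2494; b·c/n = 49·90/413 = 10.6780
Stratum 2 (Site B): n = 308; a·d/n = 47·117/308 = 17.8539; b·c/n = 123·21/308 = 8.3864
OR_MH = (45.2494 + 17.8539) / (10.6780 + 8.3864) = 63.1033 / 19.0643 = 3.31002

3.310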